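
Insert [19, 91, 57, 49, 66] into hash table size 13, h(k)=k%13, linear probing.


Insert 19: h=6 -> slot 6
Insert 91: h=0 -> slot 0
Insert 57: h=5 -> slot 5
Insert 49: h=10 -> slot 10
Insert 66: h=1 -> slot 1

Table: [91, 66, None, None, None, 57, 19, None, None, None, 49, None, None]


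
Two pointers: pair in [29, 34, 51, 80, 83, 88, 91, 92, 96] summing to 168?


lo=0(29)+hi=8(96)=125
lo=1(34)+hi=8(96)=130
lo=2(51)+hi=8(96)=147
lo=3(80)+hi=8(96)=176
lo=3(80)+hi=7(92)=172
lo=3(80)+hi=6(91)=171
lo=3(80)+hi=5(88)=168

Yes: 80+88=168


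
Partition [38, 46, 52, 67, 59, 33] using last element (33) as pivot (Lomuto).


Pivot: 33
Place pivot at 0: [33, 46, 52, 67, 59, 38]

Partitioned: [33, 46, 52, 67, 59, 38]


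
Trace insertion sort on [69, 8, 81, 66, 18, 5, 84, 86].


Initial: [69, 8, 81, 66, 18, 5, 84, 86]
Insert 8: [8, 69, 81, 66, 18, 5, 84, 86]
Insert 81: [8, 69, 81, 66, 18, 5, 84, 86]
Insert 66: [8, 66, 69, 81, 18, 5, 84, 86]
Insert 18: [8, 18, 66, 69, 81, 5, 84, 86]
Insert 5: [5, 8, 18, 66, 69, 81, 84, 86]
Insert 84: [5, 8, 18, 66, 69, 81, 84, 86]
Insert 86: [5, 8, 18, 66, 69, 81, 84, 86]

Sorted: [5, 8, 18, 66, 69, 81, 84, 86]


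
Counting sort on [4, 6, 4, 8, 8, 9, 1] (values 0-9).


Input: [4, 6, 4, 8, 8, 9, 1]
Counts: [0, 1, 0, 0, 2, 0, 1, 0, 2, 1]

Sorted: [1, 4, 4, 6, 8, 8, 9]


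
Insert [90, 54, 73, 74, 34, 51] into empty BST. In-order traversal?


Insert 90: root
Insert 54: L from 90
Insert 73: L from 90 -> R from 54
Insert 74: L from 90 -> R from 54 -> R from 73
Insert 34: L from 90 -> L from 54
Insert 51: L from 90 -> L from 54 -> R from 34

In-order: [34, 51, 54, 73, 74, 90]


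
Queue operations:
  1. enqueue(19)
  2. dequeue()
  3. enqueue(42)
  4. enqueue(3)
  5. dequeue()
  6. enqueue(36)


enqueue(19) -> [19]
dequeue()->19, []
enqueue(42) -> [42]
enqueue(3) -> [42, 3]
dequeue()->42, [3]
enqueue(36) -> [3, 36]

Final queue: [3, 36]


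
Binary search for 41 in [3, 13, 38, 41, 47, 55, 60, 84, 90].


Step 1: lo=0, hi=8, mid=4, val=47
Step 2: lo=0, hi=3, mid=1, val=13
Step 3: lo=2, hi=3, mid=2, val=38
Step 4: lo=3, hi=3, mid=3, val=41

Found at index 3


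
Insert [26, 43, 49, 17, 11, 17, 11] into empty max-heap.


Insert 26: [26]
Insert 43: [43, 26]
Insert 49: [49, 26, 43]
Insert 17: [49, 26, 43, 17]
Insert 11: [49, 26, 43, 17, 11]
Insert 17: [49, 26, 43, 17, 11, 17]
Insert 11: [49, 26, 43, 17, 11, 17, 11]

Final heap: [49, 26, 43, 17, 11, 17, 11]


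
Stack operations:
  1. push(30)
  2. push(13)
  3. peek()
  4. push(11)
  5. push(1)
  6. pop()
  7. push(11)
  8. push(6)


push(30) -> [30]
push(13) -> [30, 13]
peek()->13
push(11) -> [30, 13, 11]
push(1) -> [30, 13, 11, 1]
pop()->1, [30, 13, 11]
push(11) -> [30, 13, 11, 11]
push(6) -> [30, 13, 11, 11, 6]

Final stack: [30, 13, 11, 11, 6]


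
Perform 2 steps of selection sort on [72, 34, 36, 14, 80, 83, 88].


Initial: [72, 34, 36, 14, 80, 83, 88]
Step 1: min=14 at 3
  Swap: [14, 34, 36, 72, 80, 83, 88]
Step 2: min=34 at 1
  Swap: [14, 34, 36, 72, 80, 83, 88]

After 2 steps: [14, 34, 36, 72, 80, 83, 88]


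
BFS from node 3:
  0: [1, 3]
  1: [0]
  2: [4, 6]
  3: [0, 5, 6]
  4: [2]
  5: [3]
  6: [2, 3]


Visit 3, enqueue [0, 5, 6]
Visit 0, enqueue [1]
Visit 5, enqueue []
Visit 6, enqueue [2]
Visit 1, enqueue []
Visit 2, enqueue [4]
Visit 4, enqueue []

BFS order: [3, 0, 5, 6, 1, 2, 4]


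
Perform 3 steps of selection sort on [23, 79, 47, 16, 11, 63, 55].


Initial: [23, 79, 47, 16, 11, 63, 55]
Step 1: min=11 at 4
  Swap: [11, 79, 47, 16, 23, 63, 55]
Step 2: min=16 at 3
  Swap: [11, 16, 47, 79, 23, 63, 55]
Step 3: min=23 at 4
  Swap: [11, 16, 23, 79, 47, 63, 55]

After 3 steps: [11, 16, 23, 79, 47, 63, 55]


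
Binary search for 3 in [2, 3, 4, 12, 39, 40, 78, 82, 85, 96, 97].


Step 1: lo=0, hi=10, mid=5, val=40
Step 2: lo=0, hi=4, mid=2, val=4
Step 3: lo=0, hi=1, mid=0, val=2
Step 4: lo=1, hi=1, mid=1, val=3

Found at index 1


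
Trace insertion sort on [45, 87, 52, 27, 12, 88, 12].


Initial: [45, 87, 52, 27, 12, 88, 12]
Insert 87: [45, 87, 52, 27, 12, 88, 12]
Insert 52: [45, 52, 87, 27, 12, 88, 12]
Insert 27: [27, 45, 52, 87, 12, 88, 12]
Insert 12: [12, 27, 45, 52, 87, 88, 12]
Insert 88: [12, 27, 45, 52, 87, 88, 12]
Insert 12: [12, 12, 27, 45, 52, 87, 88]

Sorted: [12, 12, 27, 45, 52, 87, 88]


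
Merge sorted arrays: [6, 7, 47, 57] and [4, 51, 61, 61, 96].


Take 4 from B
Take 6 from A
Take 7 from A
Take 47 from A
Take 51 from B
Take 57 from A

Merged: [4, 6, 7, 47, 51, 57, 61, 61, 96]


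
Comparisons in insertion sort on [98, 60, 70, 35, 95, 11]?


Algorithm: insertion sort
Input: [98, 60, 70, 35, 95, 11]
Sorted: [11, 35, 60, 70, 95, 98]

13


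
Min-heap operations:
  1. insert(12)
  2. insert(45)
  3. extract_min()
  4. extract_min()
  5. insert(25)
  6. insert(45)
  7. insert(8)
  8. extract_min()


insert(12) -> [12]
insert(45) -> [12, 45]
extract_min()->12, [45]
extract_min()->45, []
insert(25) -> [25]
insert(45) -> [25, 45]
insert(8) -> [8, 45, 25]
extract_min()->8, [25, 45]

Final heap: [25, 45]


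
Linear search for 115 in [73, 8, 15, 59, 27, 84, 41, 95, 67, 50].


i=0: 73!=115
i=1: 8!=115
i=2: 15!=115
i=3: 59!=115
i=4: 27!=115
i=5: 84!=115
i=6: 41!=115
i=7: 95!=115
i=8: 67!=115
i=9: 50!=115

Not found, 10 comps


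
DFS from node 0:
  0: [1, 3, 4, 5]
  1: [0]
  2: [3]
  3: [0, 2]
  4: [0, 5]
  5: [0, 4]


Visit 0, push [5, 4, 3, 1]
Visit 1, push []
Visit 3, push [2]
Visit 2, push []
Visit 4, push [5]
Visit 5, push []

DFS order: [0, 1, 3, 2, 4, 5]


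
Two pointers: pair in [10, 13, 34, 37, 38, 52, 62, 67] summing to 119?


lo=0(10)+hi=7(67)=77
lo=1(13)+hi=7(67)=80
lo=2(34)+hi=7(67)=101
lo=3(37)+hi=7(67)=104
lo=4(38)+hi=7(67)=105
lo=5(52)+hi=7(67)=119

Yes: 52+67=119


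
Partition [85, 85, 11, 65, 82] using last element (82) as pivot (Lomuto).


Pivot: 82
  11 <= 82: swap -> [11, 85, 85, 65, 82]
  65 <= 82: swap -> [11, 65, 85, 85, 82]
Place pivot at 2: [11, 65, 82, 85, 85]

Partitioned: [11, 65, 82, 85, 85]


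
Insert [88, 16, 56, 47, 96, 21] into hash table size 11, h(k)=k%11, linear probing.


Insert 88: h=0 -> slot 0
Insert 16: h=5 -> slot 5
Insert 56: h=1 -> slot 1
Insert 47: h=3 -> slot 3
Insert 96: h=8 -> slot 8
Insert 21: h=10 -> slot 10

Table: [88, 56, None, 47, None, 16, None, None, 96, None, 21]


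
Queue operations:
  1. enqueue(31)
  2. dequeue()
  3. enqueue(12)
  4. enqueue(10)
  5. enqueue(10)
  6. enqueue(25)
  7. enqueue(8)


enqueue(31) -> [31]
dequeue()->31, []
enqueue(12) -> [12]
enqueue(10) -> [12, 10]
enqueue(10) -> [12, 10, 10]
enqueue(25) -> [12, 10, 10, 25]
enqueue(8) -> [12, 10, 10, 25, 8]

Final queue: [12, 10, 10, 25, 8]


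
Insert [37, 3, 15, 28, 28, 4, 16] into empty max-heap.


Insert 37: [37]
Insert 3: [37, 3]
Insert 15: [37, 3, 15]
Insert 28: [37, 28, 15, 3]
Insert 28: [37, 28, 15, 3, 28]
Insert 4: [37, 28, 15, 3, 28, 4]
Insert 16: [37, 28, 16, 3, 28, 4, 15]

Final heap: [37, 28, 16, 3, 28, 4, 15]


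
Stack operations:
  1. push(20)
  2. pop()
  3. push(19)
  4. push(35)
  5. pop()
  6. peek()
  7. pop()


push(20) -> [20]
pop()->20, []
push(19) -> [19]
push(35) -> [19, 35]
pop()->35, [19]
peek()->19
pop()->19, []

Final stack: []


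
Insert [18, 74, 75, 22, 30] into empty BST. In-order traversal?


Insert 18: root
Insert 74: R from 18
Insert 75: R from 18 -> R from 74
Insert 22: R from 18 -> L from 74
Insert 30: R from 18 -> L from 74 -> R from 22

In-order: [18, 22, 30, 74, 75]


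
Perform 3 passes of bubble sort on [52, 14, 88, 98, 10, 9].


Initial: [52, 14, 88, 98, 10, 9]
Pass 1: [14, 52, 88, 10, 9, 98] (3 swaps)
Pass 2: [14, 52, 10, 9, 88, 98] (2 swaps)
Pass 3: [14, 10, 9, 52, 88, 98] (2 swaps)

After 3 passes: [14, 10, 9, 52, 88, 98]


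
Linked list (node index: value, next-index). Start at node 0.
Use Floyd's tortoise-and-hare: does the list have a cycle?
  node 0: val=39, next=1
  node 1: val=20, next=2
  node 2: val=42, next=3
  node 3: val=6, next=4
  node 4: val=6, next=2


Floyd's tortoise (slow, +1) and hare (fast, +2):
  init: slow=0, fast=0
  step 1: slow=1, fast=2
  step 2: slow=2, fast=4
  step 3: slow=3, fast=3
  slow == fast at node 3: cycle detected

Cycle: yes


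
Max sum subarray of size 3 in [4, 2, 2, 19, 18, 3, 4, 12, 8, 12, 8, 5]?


[0:3]: 8
[1:4]: 23
[2:5]: 39
[3:6]: 40
[4:7]: 25
[5:8]: 19
[6:9]: 24
[7:10]: 32
[8:11]: 28
[9:12]: 25

Max: 40 at [3:6]


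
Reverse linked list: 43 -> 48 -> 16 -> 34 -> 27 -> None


Step 1: curr=43, set curr.next=prev(None) | reversed so far: 43
Step 2: curr=48, set curr.next=prev(43) | reversed so far: 48 -> 43
Step 3: curr=16, set curr.next=prev(48) | reversed so far: 16 -> 48 -> 43
Step 4: curr=34, set curr.next=prev(16) | reversed so far: 34 -> 16 -> 48 -> 43
Step 5: curr=27, set curr.next=prev(34) | reversed so far: 27 -> 34 -> 16 -> 48 -> 43

27 -> 34 -> 16 -> 48 -> 43 -> None


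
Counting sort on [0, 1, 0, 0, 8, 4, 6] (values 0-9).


Input: [0, 1, 0, 0, 8, 4, 6]
Counts: [3, 1, 0, 0, 1, 0, 1, 0, 1, 0]

Sorted: [0, 0, 0, 1, 4, 6, 8]


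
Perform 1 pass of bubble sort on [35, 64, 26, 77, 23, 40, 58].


Initial: [35, 64, 26, 77, 23, 40, 58]
Pass 1: [35, 26, 64, 23, 40, 58, 77] (4 swaps)

After 1 pass: [35, 26, 64, 23, 40, 58, 77]


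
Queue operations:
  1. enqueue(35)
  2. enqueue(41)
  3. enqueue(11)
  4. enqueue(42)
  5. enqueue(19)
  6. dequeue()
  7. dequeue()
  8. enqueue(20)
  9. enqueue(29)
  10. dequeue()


enqueue(35) -> [35]
enqueue(41) -> [35, 41]
enqueue(11) -> [35, 41, 11]
enqueue(42) -> [35, 41, 11, 42]
enqueue(19) -> [35, 41, 11, 42, 19]
dequeue()->35, [41, 11, 42, 19]
dequeue()->41, [11, 42, 19]
enqueue(20) -> [11, 42, 19, 20]
enqueue(29) -> [11, 42, 19, 20, 29]
dequeue()->11, [42, 19, 20, 29]

Final queue: [42, 19, 20, 29]


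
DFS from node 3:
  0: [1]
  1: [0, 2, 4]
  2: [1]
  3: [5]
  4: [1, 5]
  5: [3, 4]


Visit 3, push [5]
Visit 5, push [4]
Visit 4, push [1]
Visit 1, push [2, 0]
Visit 0, push []
Visit 2, push []

DFS order: [3, 5, 4, 1, 0, 2]


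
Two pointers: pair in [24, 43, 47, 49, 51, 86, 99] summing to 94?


lo=0(24)+hi=6(99)=123
lo=0(24)+hi=5(86)=110
lo=0(24)+hi=4(51)=75
lo=1(43)+hi=4(51)=94

Yes: 43+51=94


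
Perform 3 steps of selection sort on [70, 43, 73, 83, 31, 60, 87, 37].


Initial: [70, 43, 73, 83, 31, 60, 87, 37]
Step 1: min=31 at 4
  Swap: [31, 43, 73, 83, 70, 60, 87, 37]
Step 2: min=37 at 7
  Swap: [31, 37, 73, 83, 70, 60, 87, 43]
Step 3: min=43 at 7
  Swap: [31, 37, 43, 83, 70, 60, 87, 73]

After 3 steps: [31, 37, 43, 83, 70, 60, 87, 73]


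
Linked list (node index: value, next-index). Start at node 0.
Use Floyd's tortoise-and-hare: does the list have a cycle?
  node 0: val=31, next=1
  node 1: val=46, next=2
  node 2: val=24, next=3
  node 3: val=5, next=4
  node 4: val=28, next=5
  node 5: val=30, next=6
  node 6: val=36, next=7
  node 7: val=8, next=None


Floyd's tortoise (slow, +1) and hare (fast, +2):
  init: slow=0, fast=0
  step 1: slow=1, fast=2
  step 2: slow=2, fast=4
  step 3: slow=3, fast=6
  step 4: fast 6->7->None, no cycle

Cycle: no


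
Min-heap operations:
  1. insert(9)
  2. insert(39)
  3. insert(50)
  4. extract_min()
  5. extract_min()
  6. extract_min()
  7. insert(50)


insert(9) -> [9]
insert(39) -> [9, 39]
insert(50) -> [9, 39, 50]
extract_min()->9, [39, 50]
extract_min()->39, [50]
extract_min()->50, []
insert(50) -> [50]

Final heap: [50]


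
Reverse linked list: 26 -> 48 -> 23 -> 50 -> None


Step 1: curr=26, set curr.next=prev(None) | reversed so far: 26
Step 2: curr=48, set curr.next=prev(26) | reversed so far: 48 -> 26
Step 3: curr=23, set curr.next=prev(48) | reversed so far: 23 -> 48 -> 26
Step 4: curr=50, set curr.next=prev(23) | reversed so far: 50 -> 23 -> 48 -> 26

50 -> 23 -> 48 -> 26 -> None


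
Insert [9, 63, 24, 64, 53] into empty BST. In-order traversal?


Insert 9: root
Insert 63: R from 9
Insert 24: R from 9 -> L from 63
Insert 64: R from 9 -> R from 63
Insert 53: R from 9 -> L from 63 -> R from 24

In-order: [9, 24, 53, 63, 64]


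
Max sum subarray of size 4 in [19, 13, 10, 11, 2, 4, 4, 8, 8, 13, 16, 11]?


[0:4]: 53
[1:5]: 36
[2:6]: 27
[3:7]: 21
[4:8]: 18
[5:9]: 24
[6:10]: 33
[7:11]: 45
[8:12]: 48

Max: 53 at [0:4]


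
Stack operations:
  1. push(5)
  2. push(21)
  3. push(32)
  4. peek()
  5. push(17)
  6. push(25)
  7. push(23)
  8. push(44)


push(5) -> [5]
push(21) -> [5, 21]
push(32) -> [5, 21, 32]
peek()->32
push(17) -> [5, 21, 32, 17]
push(25) -> [5, 21, 32, 17, 25]
push(23) -> [5, 21, 32, 17, 25, 23]
push(44) -> [5, 21, 32, 17, 25, 23, 44]

Final stack: [5, 21, 32, 17, 25, 23, 44]


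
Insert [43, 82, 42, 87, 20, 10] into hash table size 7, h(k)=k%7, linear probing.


Insert 43: h=1 -> slot 1
Insert 82: h=5 -> slot 5
Insert 42: h=0 -> slot 0
Insert 87: h=3 -> slot 3
Insert 20: h=6 -> slot 6
Insert 10: h=3, 1 probes -> slot 4

Table: [42, 43, None, 87, 10, 82, 20]


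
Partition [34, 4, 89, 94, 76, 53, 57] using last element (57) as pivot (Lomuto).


Pivot: 57
  34 <= 57: advance i (no swap)
  4 <= 57: advance i (no swap)
  53 <= 57: swap -> [34, 4, 53, 94, 76, 89, 57]
Place pivot at 3: [34, 4, 53, 57, 76, 89, 94]

Partitioned: [34, 4, 53, 57, 76, 89, 94]


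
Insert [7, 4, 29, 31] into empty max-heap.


Insert 7: [7]
Insert 4: [7, 4]
Insert 29: [29, 4, 7]
Insert 31: [31, 29, 7, 4]

Final heap: [31, 29, 7, 4]


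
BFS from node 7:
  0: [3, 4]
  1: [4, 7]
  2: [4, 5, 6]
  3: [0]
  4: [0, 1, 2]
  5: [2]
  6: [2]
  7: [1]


Visit 7, enqueue [1]
Visit 1, enqueue [4]
Visit 4, enqueue [0, 2]
Visit 0, enqueue [3]
Visit 2, enqueue [5, 6]
Visit 3, enqueue []
Visit 5, enqueue []
Visit 6, enqueue []

BFS order: [7, 1, 4, 0, 2, 3, 5, 6]


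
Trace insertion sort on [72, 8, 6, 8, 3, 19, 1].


Initial: [72, 8, 6, 8, 3, 19, 1]
Insert 8: [8, 72, 6, 8, 3, 19, 1]
Insert 6: [6, 8, 72, 8, 3, 19, 1]
Insert 8: [6, 8, 8, 72, 3, 19, 1]
Insert 3: [3, 6, 8, 8, 72, 19, 1]
Insert 19: [3, 6, 8, 8, 19, 72, 1]
Insert 1: [1, 3, 6, 8, 8, 19, 72]

Sorted: [1, 3, 6, 8, 8, 19, 72]


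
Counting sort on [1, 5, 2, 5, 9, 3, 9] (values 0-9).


Input: [1, 5, 2, 5, 9, 3, 9]
Counts: [0, 1, 1, 1, 0, 2, 0, 0, 0, 2]

Sorted: [1, 2, 3, 5, 5, 9, 9]


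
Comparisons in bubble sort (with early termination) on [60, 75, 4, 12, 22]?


Algorithm: bubble sort (with early termination)
Input: [60, 75, 4, 12, 22]
Sorted: [4, 12, 22, 60, 75]

9


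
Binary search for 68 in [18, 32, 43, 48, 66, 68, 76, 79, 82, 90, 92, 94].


Step 1: lo=0, hi=11, mid=5, val=68

Found at index 5


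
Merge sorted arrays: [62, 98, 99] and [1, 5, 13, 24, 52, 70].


Take 1 from B
Take 5 from B
Take 13 from B
Take 24 from B
Take 52 from B
Take 62 from A
Take 70 from B

Merged: [1, 5, 13, 24, 52, 62, 70, 98, 99]


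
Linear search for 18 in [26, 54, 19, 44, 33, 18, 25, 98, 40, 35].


i=0: 26!=18
i=1: 54!=18
i=2: 19!=18
i=3: 44!=18
i=4: 33!=18
i=5: 18==18 found!

Found at 5, 6 comps


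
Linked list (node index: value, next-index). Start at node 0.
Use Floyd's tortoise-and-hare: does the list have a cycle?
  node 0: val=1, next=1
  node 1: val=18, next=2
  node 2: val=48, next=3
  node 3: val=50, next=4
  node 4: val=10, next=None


Floyd's tortoise (slow, +1) and hare (fast, +2):
  init: slow=0, fast=0
  step 1: slow=1, fast=2
  step 2: slow=2, fast=4
  step 3: fast -> None, no cycle

Cycle: no


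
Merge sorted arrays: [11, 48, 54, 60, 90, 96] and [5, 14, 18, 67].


Take 5 from B
Take 11 from A
Take 14 from B
Take 18 from B
Take 48 from A
Take 54 from A
Take 60 from A
Take 67 from B

Merged: [5, 11, 14, 18, 48, 54, 60, 67, 90, 96]


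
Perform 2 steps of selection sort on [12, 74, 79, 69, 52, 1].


Initial: [12, 74, 79, 69, 52, 1]
Step 1: min=1 at 5
  Swap: [1, 74, 79, 69, 52, 12]
Step 2: min=12 at 5
  Swap: [1, 12, 79, 69, 52, 74]

After 2 steps: [1, 12, 79, 69, 52, 74]


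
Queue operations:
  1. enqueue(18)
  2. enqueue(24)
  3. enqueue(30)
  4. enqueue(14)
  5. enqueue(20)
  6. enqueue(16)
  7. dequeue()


enqueue(18) -> [18]
enqueue(24) -> [18, 24]
enqueue(30) -> [18, 24, 30]
enqueue(14) -> [18, 24, 30, 14]
enqueue(20) -> [18, 24, 30, 14, 20]
enqueue(16) -> [18, 24, 30, 14, 20, 16]
dequeue()->18, [24, 30, 14, 20, 16]

Final queue: [24, 30, 14, 20, 16]


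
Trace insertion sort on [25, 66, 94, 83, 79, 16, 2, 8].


Initial: [25, 66, 94, 83, 79, 16, 2, 8]
Insert 66: [25, 66, 94, 83, 79, 16, 2, 8]
Insert 94: [25, 66, 94, 83, 79, 16, 2, 8]
Insert 83: [25, 66, 83, 94, 79, 16, 2, 8]
Insert 79: [25, 66, 79, 83, 94, 16, 2, 8]
Insert 16: [16, 25, 66, 79, 83, 94, 2, 8]
Insert 2: [2, 16, 25, 66, 79, 83, 94, 8]
Insert 8: [2, 8, 16, 25, 66, 79, 83, 94]

Sorted: [2, 8, 16, 25, 66, 79, 83, 94]


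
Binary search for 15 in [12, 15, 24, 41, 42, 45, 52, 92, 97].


Step 1: lo=0, hi=8, mid=4, val=42
Step 2: lo=0, hi=3, mid=1, val=15

Found at index 1


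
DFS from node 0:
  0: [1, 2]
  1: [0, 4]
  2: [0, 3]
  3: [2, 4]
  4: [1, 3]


Visit 0, push [2, 1]
Visit 1, push [4]
Visit 4, push [3]
Visit 3, push [2]
Visit 2, push []

DFS order: [0, 1, 4, 3, 2]


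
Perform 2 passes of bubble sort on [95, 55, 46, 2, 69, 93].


Initial: [95, 55, 46, 2, 69, 93]
Pass 1: [55, 46, 2, 69, 93, 95] (5 swaps)
Pass 2: [46, 2, 55, 69, 93, 95] (2 swaps)

After 2 passes: [46, 2, 55, 69, 93, 95]


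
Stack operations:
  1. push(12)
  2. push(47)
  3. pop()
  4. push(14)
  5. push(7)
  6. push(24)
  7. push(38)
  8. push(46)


push(12) -> [12]
push(47) -> [12, 47]
pop()->47, [12]
push(14) -> [12, 14]
push(7) -> [12, 14, 7]
push(24) -> [12, 14, 7, 24]
push(38) -> [12, 14, 7, 24, 38]
push(46) -> [12, 14, 7, 24, 38, 46]

Final stack: [12, 14, 7, 24, 38, 46]


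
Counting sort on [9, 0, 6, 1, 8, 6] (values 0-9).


Input: [9, 0, 6, 1, 8, 6]
Counts: [1, 1, 0, 0, 0, 0, 2, 0, 1, 1]

Sorted: [0, 1, 6, 6, 8, 9]


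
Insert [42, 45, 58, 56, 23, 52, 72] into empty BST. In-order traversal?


Insert 42: root
Insert 45: R from 42
Insert 58: R from 42 -> R from 45
Insert 56: R from 42 -> R from 45 -> L from 58
Insert 23: L from 42
Insert 52: R from 42 -> R from 45 -> L from 58 -> L from 56
Insert 72: R from 42 -> R from 45 -> R from 58

In-order: [23, 42, 45, 52, 56, 58, 72]


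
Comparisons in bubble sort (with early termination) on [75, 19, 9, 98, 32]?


Algorithm: bubble sort (with early termination)
Input: [75, 19, 9, 98, 32]
Sorted: [9, 19, 32, 75, 98]

9


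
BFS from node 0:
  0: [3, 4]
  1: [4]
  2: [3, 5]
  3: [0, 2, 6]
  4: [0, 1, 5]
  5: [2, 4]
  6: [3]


Visit 0, enqueue [3, 4]
Visit 3, enqueue [2, 6]
Visit 4, enqueue [1, 5]
Visit 2, enqueue []
Visit 6, enqueue []
Visit 1, enqueue []
Visit 5, enqueue []

BFS order: [0, 3, 4, 2, 6, 1, 5]


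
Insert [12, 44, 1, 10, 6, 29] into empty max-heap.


Insert 12: [12]
Insert 44: [44, 12]
Insert 1: [44, 12, 1]
Insert 10: [44, 12, 1, 10]
Insert 6: [44, 12, 1, 10, 6]
Insert 29: [44, 12, 29, 10, 6, 1]

Final heap: [44, 12, 29, 10, 6, 1]


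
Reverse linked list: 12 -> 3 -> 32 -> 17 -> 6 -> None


Step 1: curr=12, set curr.next=prev(None) | reversed so far: 12
Step 2: curr=3, set curr.next=prev(12) | reversed so far: 3 -> 12
Step 3: curr=32, set curr.next=prev(3) | reversed so far: 32 -> 3 -> 12
Step 4: curr=17, set curr.next=prev(32) | reversed so far: 17 -> 32 -> 3 -> 12
Step 5: curr=6, set curr.next=prev(17) | reversed so far: 6 -> 17 -> 32 -> 3 -> 12

6 -> 17 -> 32 -> 3 -> 12 -> None


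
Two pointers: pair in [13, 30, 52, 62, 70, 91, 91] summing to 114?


lo=0(13)+hi=6(91)=104
lo=1(30)+hi=6(91)=121
lo=1(30)+hi=5(91)=121
lo=1(30)+hi=4(70)=100
lo=2(52)+hi=4(70)=122
lo=2(52)+hi=3(62)=114

Yes: 52+62=114


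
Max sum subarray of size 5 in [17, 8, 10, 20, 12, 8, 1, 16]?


[0:5]: 67
[1:6]: 58
[2:7]: 51
[3:8]: 57

Max: 67 at [0:5]


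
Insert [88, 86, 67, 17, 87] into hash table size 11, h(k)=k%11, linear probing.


Insert 88: h=0 -> slot 0
Insert 86: h=9 -> slot 9
Insert 67: h=1 -> slot 1
Insert 17: h=6 -> slot 6
Insert 87: h=10 -> slot 10

Table: [88, 67, None, None, None, None, 17, None, None, 86, 87]


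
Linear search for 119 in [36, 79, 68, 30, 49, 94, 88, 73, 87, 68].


i=0: 36!=119
i=1: 79!=119
i=2: 68!=119
i=3: 30!=119
i=4: 49!=119
i=5: 94!=119
i=6: 88!=119
i=7: 73!=119
i=8: 87!=119
i=9: 68!=119

Not found, 10 comps


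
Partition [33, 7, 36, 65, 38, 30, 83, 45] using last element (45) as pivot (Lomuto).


Pivot: 45
  33 <= 45: advance i (no swap)
  7 <= 45: advance i (no swap)
  36 <= 45: advance i (no swap)
  38 <= 45: swap -> [33, 7, 36, 38, 65, 30, 83, 45]
  30 <= 45: swap -> [33, 7, 36, 38, 30, 65, 83, 45]
Place pivot at 5: [33, 7, 36, 38, 30, 45, 83, 65]

Partitioned: [33, 7, 36, 38, 30, 45, 83, 65]


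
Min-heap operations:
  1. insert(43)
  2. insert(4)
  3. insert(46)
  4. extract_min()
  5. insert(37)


insert(43) -> [43]
insert(4) -> [4, 43]
insert(46) -> [4, 43, 46]
extract_min()->4, [43, 46]
insert(37) -> [37, 46, 43]

Final heap: [37, 46, 43]


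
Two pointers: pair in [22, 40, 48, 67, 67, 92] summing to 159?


lo=0(22)+hi=5(92)=114
lo=1(40)+hi=5(92)=132
lo=2(48)+hi=5(92)=140
lo=3(67)+hi=5(92)=159

Yes: 67+92=159


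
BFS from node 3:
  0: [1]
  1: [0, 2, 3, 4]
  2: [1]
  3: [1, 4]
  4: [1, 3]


Visit 3, enqueue [1, 4]
Visit 1, enqueue [0, 2]
Visit 4, enqueue []
Visit 0, enqueue []
Visit 2, enqueue []

BFS order: [3, 1, 4, 0, 2]


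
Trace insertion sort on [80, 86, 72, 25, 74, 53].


Initial: [80, 86, 72, 25, 74, 53]
Insert 86: [80, 86, 72, 25, 74, 53]
Insert 72: [72, 80, 86, 25, 74, 53]
Insert 25: [25, 72, 80, 86, 74, 53]
Insert 74: [25, 72, 74, 80, 86, 53]
Insert 53: [25, 53, 72, 74, 80, 86]

Sorted: [25, 53, 72, 74, 80, 86]


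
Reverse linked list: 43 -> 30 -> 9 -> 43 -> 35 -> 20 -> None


Step 1: curr=43, set curr.next=prev(None) | reversed so far: 43
Step 2: curr=30, set curr.next=prev(43) | reversed so far: 30 -> 43
Step 3: curr=9, set curr.next=prev(30) | reversed so far: 9 -> 30 -> 43
Step 4: curr=43, set curr.next=prev(9) | reversed so far: 43 -> 9 -> 30 -> 43
Step 5: curr=35, set curr.next=prev(43) | reversed so far: 35 -> 43 -> 9 -> 30 -> 43
Step 6: curr=20, set curr.next=prev(35) | reversed so far: 20 -> 35 -> 43 -> 9 -> 30 -> 43

20 -> 35 -> 43 -> 9 -> 30 -> 43 -> None


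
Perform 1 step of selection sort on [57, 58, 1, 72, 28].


Initial: [57, 58, 1, 72, 28]
Step 1: min=1 at 2
  Swap: [1, 58, 57, 72, 28]

After 1 step: [1, 58, 57, 72, 28]


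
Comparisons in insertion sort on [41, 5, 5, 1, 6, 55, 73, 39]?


Algorithm: insertion sort
Input: [41, 5, 5, 1, 6, 55, 73, 39]
Sorted: [1, 5, 5, 6, 39, 41, 55, 73]

14


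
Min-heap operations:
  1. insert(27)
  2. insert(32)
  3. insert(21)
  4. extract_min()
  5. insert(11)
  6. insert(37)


insert(27) -> [27]
insert(32) -> [27, 32]
insert(21) -> [21, 32, 27]
extract_min()->21, [27, 32]
insert(11) -> [11, 32, 27]
insert(37) -> [11, 32, 27, 37]

Final heap: [11, 32, 27, 37]


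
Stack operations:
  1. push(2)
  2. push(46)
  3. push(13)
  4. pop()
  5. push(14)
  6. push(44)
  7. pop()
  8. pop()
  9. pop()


push(2) -> [2]
push(46) -> [2, 46]
push(13) -> [2, 46, 13]
pop()->13, [2, 46]
push(14) -> [2, 46, 14]
push(44) -> [2, 46, 14, 44]
pop()->44, [2, 46, 14]
pop()->14, [2, 46]
pop()->46, [2]

Final stack: [2]


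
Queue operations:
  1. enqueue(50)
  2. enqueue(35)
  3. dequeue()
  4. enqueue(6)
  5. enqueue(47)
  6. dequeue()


enqueue(50) -> [50]
enqueue(35) -> [50, 35]
dequeue()->50, [35]
enqueue(6) -> [35, 6]
enqueue(47) -> [35, 6, 47]
dequeue()->35, [6, 47]

Final queue: [6, 47]


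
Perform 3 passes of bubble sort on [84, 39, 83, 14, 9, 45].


Initial: [84, 39, 83, 14, 9, 45]
Pass 1: [39, 83, 14, 9, 45, 84] (5 swaps)
Pass 2: [39, 14, 9, 45, 83, 84] (3 swaps)
Pass 3: [14, 9, 39, 45, 83, 84] (2 swaps)

After 3 passes: [14, 9, 39, 45, 83, 84]


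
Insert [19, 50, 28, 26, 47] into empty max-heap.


Insert 19: [19]
Insert 50: [50, 19]
Insert 28: [50, 19, 28]
Insert 26: [50, 26, 28, 19]
Insert 47: [50, 47, 28, 19, 26]

Final heap: [50, 47, 28, 19, 26]


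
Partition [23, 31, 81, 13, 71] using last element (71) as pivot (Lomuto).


Pivot: 71
  23 <= 71: advance i (no swap)
  31 <= 71: advance i (no swap)
  13 <= 71: swap -> [23, 31, 13, 81, 71]
Place pivot at 3: [23, 31, 13, 71, 81]

Partitioned: [23, 31, 13, 71, 81]


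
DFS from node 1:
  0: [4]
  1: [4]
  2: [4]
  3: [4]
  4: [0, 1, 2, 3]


Visit 1, push [4]
Visit 4, push [3, 2, 0]
Visit 0, push []
Visit 2, push []
Visit 3, push []

DFS order: [1, 4, 0, 2, 3]


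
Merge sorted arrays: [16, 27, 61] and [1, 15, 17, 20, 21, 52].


Take 1 from B
Take 15 from B
Take 16 from A
Take 17 from B
Take 20 from B
Take 21 from B
Take 27 from A
Take 52 from B

Merged: [1, 15, 16, 17, 20, 21, 27, 52, 61]


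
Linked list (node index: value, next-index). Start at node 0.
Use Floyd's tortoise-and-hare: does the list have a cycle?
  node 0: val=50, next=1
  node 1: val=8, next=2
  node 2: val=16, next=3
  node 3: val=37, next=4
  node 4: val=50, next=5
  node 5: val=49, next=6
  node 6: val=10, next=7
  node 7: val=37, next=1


Floyd's tortoise (slow, +1) and hare (fast, +2):
  init: slow=0, fast=0
  step 1: slow=1, fast=2
  step 2: slow=2, fast=4
  step 3: slow=3, fast=6
  step 4: slow=4, fast=1
  step 5: slow=5, fast=3
  step 6: slow=6, fast=5
  step 7: slow=7, fast=7
  slow == fast at node 7: cycle detected

Cycle: yes


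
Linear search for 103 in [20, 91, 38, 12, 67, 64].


i=0: 20!=103
i=1: 91!=103
i=2: 38!=103
i=3: 12!=103
i=4: 67!=103
i=5: 64!=103

Not found, 6 comps


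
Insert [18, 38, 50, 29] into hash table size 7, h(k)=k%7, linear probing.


Insert 18: h=4 -> slot 4
Insert 38: h=3 -> slot 3
Insert 50: h=1 -> slot 1
Insert 29: h=1, 1 probes -> slot 2

Table: [None, 50, 29, 38, 18, None, None]


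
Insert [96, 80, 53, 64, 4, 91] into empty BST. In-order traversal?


Insert 96: root
Insert 80: L from 96
Insert 53: L from 96 -> L from 80
Insert 64: L from 96 -> L from 80 -> R from 53
Insert 4: L from 96 -> L from 80 -> L from 53
Insert 91: L from 96 -> R from 80

In-order: [4, 53, 64, 80, 91, 96]


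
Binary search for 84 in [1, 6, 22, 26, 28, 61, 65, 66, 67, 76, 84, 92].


Step 1: lo=0, hi=11, mid=5, val=61
Step 2: lo=6, hi=11, mid=8, val=67
Step 3: lo=9, hi=11, mid=10, val=84

Found at index 10


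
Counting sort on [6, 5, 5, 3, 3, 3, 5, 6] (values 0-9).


Input: [6, 5, 5, 3, 3, 3, 5, 6]
Counts: [0, 0, 0, 3, 0, 3, 2, 0, 0, 0]

Sorted: [3, 3, 3, 5, 5, 5, 6, 6]


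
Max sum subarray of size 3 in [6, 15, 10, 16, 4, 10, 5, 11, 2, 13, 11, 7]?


[0:3]: 31
[1:4]: 41
[2:5]: 30
[3:6]: 30
[4:7]: 19
[5:8]: 26
[6:9]: 18
[7:10]: 26
[8:11]: 26
[9:12]: 31

Max: 41 at [1:4]


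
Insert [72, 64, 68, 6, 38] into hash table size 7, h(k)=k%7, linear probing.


Insert 72: h=2 -> slot 2
Insert 64: h=1 -> slot 1
Insert 68: h=5 -> slot 5
Insert 6: h=6 -> slot 6
Insert 38: h=3 -> slot 3

Table: [None, 64, 72, 38, None, 68, 6]


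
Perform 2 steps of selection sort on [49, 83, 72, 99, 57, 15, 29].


Initial: [49, 83, 72, 99, 57, 15, 29]
Step 1: min=15 at 5
  Swap: [15, 83, 72, 99, 57, 49, 29]
Step 2: min=29 at 6
  Swap: [15, 29, 72, 99, 57, 49, 83]

After 2 steps: [15, 29, 72, 99, 57, 49, 83]


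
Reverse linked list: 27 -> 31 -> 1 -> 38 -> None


Step 1: curr=27, set curr.next=prev(None) | reversed so far: 27
Step 2: curr=31, set curr.next=prev(27) | reversed so far: 31 -> 27
Step 3: curr=1, set curr.next=prev(31) | reversed so far: 1 -> 31 -> 27
Step 4: curr=38, set curr.next=prev(1) | reversed so far: 38 -> 1 -> 31 -> 27

38 -> 1 -> 31 -> 27 -> None


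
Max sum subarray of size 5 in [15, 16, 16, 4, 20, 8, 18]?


[0:5]: 71
[1:6]: 64
[2:7]: 66

Max: 71 at [0:5]


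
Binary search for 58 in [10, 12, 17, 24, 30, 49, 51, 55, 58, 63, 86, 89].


Step 1: lo=0, hi=11, mid=5, val=49
Step 2: lo=6, hi=11, mid=8, val=58

Found at index 8


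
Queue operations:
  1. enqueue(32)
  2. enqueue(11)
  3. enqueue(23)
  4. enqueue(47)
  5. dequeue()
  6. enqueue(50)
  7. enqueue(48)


enqueue(32) -> [32]
enqueue(11) -> [32, 11]
enqueue(23) -> [32, 11, 23]
enqueue(47) -> [32, 11, 23, 47]
dequeue()->32, [11, 23, 47]
enqueue(50) -> [11, 23, 47, 50]
enqueue(48) -> [11, 23, 47, 50, 48]

Final queue: [11, 23, 47, 50, 48]


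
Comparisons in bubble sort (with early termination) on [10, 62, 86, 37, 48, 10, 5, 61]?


Algorithm: bubble sort (with early termination)
Input: [10, 62, 86, 37, 48, 10, 5, 61]
Sorted: [5, 10, 10, 37, 48, 61, 62, 86]

28


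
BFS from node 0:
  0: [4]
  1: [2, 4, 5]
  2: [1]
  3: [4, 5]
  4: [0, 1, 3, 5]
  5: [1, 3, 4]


Visit 0, enqueue [4]
Visit 4, enqueue [1, 3, 5]
Visit 1, enqueue [2]
Visit 3, enqueue []
Visit 5, enqueue []
Visit 2, enqueue []

BFS order: [0, 4, 1, 3, 5, 2]


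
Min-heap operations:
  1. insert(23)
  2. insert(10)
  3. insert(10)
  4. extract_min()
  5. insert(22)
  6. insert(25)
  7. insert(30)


insert(23) -> [23]
insert(10) -> [10, 23]
insert(10) -> [10, 23, 10]
extract_min()->10, [10, 23]
insert(22) -> [10, 23, 22]
insert(25) -> [10, 23, 22, 25]
insert(30) -> [10, 23, 22, 25, 30]

Final heap: [10, 23, 22, 25, 30]


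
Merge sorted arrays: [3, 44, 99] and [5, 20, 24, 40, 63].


Take 3 from A
Take 5 from B
Take 20 from B
Take 24 from B
Take 40 from B
Take 44 from A
Take 63 from B

Merged: [3, 5, 20, 24, 40, 44, 63, 99]


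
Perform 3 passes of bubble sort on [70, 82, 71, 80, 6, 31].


Initial: [70, 82, 71, 80, 6, 31]
Pass 1: [70, 71, 80, 6, 31, 82] (4 swaps)
Pass 2: [70, 71, 6, 31, 80, 82] (2 swaps)
Pass 3: [70, 6, 31, 71, 80, 82] (2 swaps)

After 3 passes: [70, 6, 31, 71, 80, 82]


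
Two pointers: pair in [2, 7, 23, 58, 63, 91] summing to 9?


lo=0(2)+hi=5(91)=93
lo=0(2)+hi=4(63)=65
lo=0(2)+hi=3(58)=60
lo=0(2)+hi=2(23)=25
lo=0(2)+hi=1(7)=9

Yes: 2+7=9


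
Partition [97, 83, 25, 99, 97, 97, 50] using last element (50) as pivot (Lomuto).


Pivot: 50
  25 <= 50: swap -> [25, 83, 97, 99, 97, 97, 50]
Place pivot at 1: [25, 50, 97, 99, 97, 97, 83]

Partitioned: [25, 50, 97, 99, 97, 97, 83]


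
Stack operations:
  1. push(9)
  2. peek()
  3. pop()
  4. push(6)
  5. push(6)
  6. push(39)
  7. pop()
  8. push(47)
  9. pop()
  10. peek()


push(9) -> [9]
peek()->9
pop()->9, []
push(6) -> [6]
push(6) -> [6, 6]
push(39) -> [6, 6, 39]
pop()->39, [6, 6]
push(47) -> [6, 6, 47]
pop()->47, [6, 6]
peek()->6

Final stack: [6, 6]


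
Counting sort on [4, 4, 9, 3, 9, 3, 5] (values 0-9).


Input: [4, 4, 9, 3, 9, 3, 5]
Counts: [0, 0, 0, 2, 2, 1, 0, 0, 0, 2]

Sorted: [3, 3, 4, 4, 5, 9, 9]


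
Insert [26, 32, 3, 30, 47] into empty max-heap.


Insert 26: [26]
Insert 32: [32, 26]
Insert 3: [32, 26, 3]
Insert 30: [32, 30, 3, 26]
Insert 47: [47, 32, 3, 26, 30]

Final heap: [47, 32, 3, 26, 30]


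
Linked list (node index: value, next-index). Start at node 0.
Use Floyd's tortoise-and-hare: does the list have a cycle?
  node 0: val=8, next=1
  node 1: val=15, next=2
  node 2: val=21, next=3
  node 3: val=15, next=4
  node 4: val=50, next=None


Floyd's tortoise (slow, +1) and hare (fast, +2):
  init: slow=0, fast=0
  step 1: slow=1, fast=2
  step 2: slow=2, fast=4
  step 3: fast -> None, no cycle

Cycle: no


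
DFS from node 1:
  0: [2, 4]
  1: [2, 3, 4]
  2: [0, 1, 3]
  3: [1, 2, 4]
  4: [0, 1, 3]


Visit 1, push [4, 3, 2]
Visit 2, push [3, 0]
Visit 0, push [4]
Visit 4, push [3]
Visit 3, push []

DFS order: [1, 2, 0, 4, 3]


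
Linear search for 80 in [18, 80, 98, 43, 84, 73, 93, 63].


i=0: 18!=80
i=1: 80==80 found!

Found at 1, 2 comps


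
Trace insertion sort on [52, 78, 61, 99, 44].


Initial: [52, 78, 61, 99, 44]
Insert 78: [52, 78, 61, 99, 44]
Insert 61: [52, 61, 78, 99, 44]
Insert 99: [52, 61, 78, 99, 44]
Insert 44: [44, 52, 61, 78, 99]

Sorted: [44, 52, 61, 78, 99]


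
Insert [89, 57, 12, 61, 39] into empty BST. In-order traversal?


Insert 89: root
Insert 57: L from 89
Insert 12: L from 89 -> L from 57
Insert 61: L from 89 -> R from 57
Insert 39: L from 89 -> L from 57 -> R from 12

In-order: [12, 39, 57, 61, 89]


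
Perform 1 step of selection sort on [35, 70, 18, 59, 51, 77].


Initial: [35, 70, 18, 59, 51, 77]
Step 1: min=18 at 2
  Swap: [18, 70, 35, 59, 51, 77]

After 1 step: [18, 70, 35, 59, 51, 77]


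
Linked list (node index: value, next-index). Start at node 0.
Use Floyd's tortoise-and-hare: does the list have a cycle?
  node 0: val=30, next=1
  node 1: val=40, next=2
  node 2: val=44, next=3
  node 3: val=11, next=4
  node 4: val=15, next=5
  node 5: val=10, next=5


Floyd's tortoise (slow, +1) and hare (fast, +2):
  init: slow=0, fast=0
  step 1: slow=1, fast=2
  step 2: slow=2, fast=4
  step 3: slow=3, fast=5
  step 4: slow=4, fast=5
  step 5: slow=5, fast=5
  slow == fast at node 5: cycle detected

Cycle: yes


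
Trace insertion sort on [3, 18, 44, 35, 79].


Initial: [3, 18, 44, 35, 79]
Insert 18: [3, 18, 44, 35, 79]
Insert 44: [3, 18, 44, 35, 79]
Insert 35: [3, 18, 35, 44, 79]
Insert 79: [3, 18, 35, 44, 79]

Sorted: [3, 18, 35, 44, 79]


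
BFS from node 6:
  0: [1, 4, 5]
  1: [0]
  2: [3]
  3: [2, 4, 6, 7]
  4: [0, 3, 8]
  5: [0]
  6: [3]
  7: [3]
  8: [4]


Visit 6, enqueue [3]
Visit 3, enqueue [2, 4, 7]
Visit 2, enqueue []
Visit 4, enqueue [0, 8]
Visit 7, enqueue []
Visit 0, enqueue [1, 5]
Visit 8, enqueue []
Visit 1, enqueue []
Visit 5, enqueue []

BFS order: [6, 3, 2, 4, 7, 0, 8, 1, 5]


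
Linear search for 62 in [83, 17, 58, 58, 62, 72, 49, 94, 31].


i=0: 83!=62
i=1: 17!=62
i=2: 58!=62
i=3: 58!=62
i=4: 62==62 found!

Found at 4, 5 comps


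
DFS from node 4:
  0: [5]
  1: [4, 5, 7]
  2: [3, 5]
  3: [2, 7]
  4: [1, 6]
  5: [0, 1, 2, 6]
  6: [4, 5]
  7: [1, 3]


Visit 4, push [6, 1]
Visit 1, push [7, 5]
Visit 5, push [6, 2, 0]
Visit 0, push []
Visit 2, push [3]
Visit 3, push [7]
Visit 7, push []
Visit 6, push []

DFS order: [4, 1, 5, 0, 2, 3, 7, 6]


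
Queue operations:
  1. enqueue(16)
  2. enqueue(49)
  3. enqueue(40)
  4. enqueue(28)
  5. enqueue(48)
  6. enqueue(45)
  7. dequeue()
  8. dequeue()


enqueue(16) -> [16]
enqueue(49) -> [16, 49]
enqueue(40) -> [16, 49, 40]
enqueue(28) -> [16, 49, 40, 28]
enqueue(48) -> [16, 49, 40, 28, 48]
enqueue(45) -> [16, 49, 40, 28, 48, 45]
dequeue()->16, [49, 40, 28, 48, 45]
dequeue()->49, [40, 28, 48, 45]

Final queue: [40, 28, 48, 45]


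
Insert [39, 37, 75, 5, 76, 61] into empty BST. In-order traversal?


Insert 39: root
Insert 37: L from 39
Insert 75: R from 39
Insert 5: L from 39 -> L from 37
Insert 76: R from 39 -> R from 75
Insert 61: R from 39 -> L from 75

In-order: [5, 37, 39, 61, 75, 76]


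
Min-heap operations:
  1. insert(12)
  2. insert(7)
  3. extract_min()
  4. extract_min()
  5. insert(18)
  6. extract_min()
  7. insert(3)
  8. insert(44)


insert(12) -> [12]
insert(7) -> [7, 12]
extract_min()->7, [12]
extract_min()->12, []
insert(18) -> [18]
extract_min()->18, []
insert(3) -> [3]
insert(44) -> [3, 44]

Final heap: [3, 44]


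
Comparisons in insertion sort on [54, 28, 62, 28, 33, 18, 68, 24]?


Algorithm: insertion sort
Input: [54, 28, 62, 28, 33, 18, 68, 24]
Sorted: [18, 24, 28, 28, 33, 54, 62, 68]

21


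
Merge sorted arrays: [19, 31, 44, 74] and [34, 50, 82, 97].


Take 19 from A
Take 31 from A
Take 34 from B
Take 44 from A
Take 50 from B
Take 74 from A

Merged: [19, 31, 34, 44, 50, 74, 82, 97]


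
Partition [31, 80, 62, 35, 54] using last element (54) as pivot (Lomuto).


Pivot: 54
  31 <= 54: advance i (no swap)
  35 <= 54: swap -> [31, 35, 62, 80, 54]
Place pivot at 2: [31, 35, 54, 80, 62]

Partitioned: [31, 35, 54, 80, 62]


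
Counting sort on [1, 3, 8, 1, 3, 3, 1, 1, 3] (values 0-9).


Input: [1, 3, 8, 1, 3, 3, 1, 1, 3]
Counts: [0, 4, 0, 4, 0, 0, 0, 0, 1, 0]

Sorted: [1, 1, 1, 1, 3, 3, 3, 3, 8]


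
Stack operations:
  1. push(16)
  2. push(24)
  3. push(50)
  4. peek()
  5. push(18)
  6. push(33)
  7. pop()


push(16) -> [16]
push(24) -> [16, 24]
push(50) -> [16, 24, 50]
peek()->50
push(18) -> [16, 24, 50, 18]
push(33) -> [16, 24, 50, 18, 33]
pop()->33, [16, 24, 50, 18]

Final stack: [16, 24, 50, 18]


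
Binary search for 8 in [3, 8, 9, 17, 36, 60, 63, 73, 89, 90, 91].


Step 1: lo=0, hi=10, mid=5, val=60
Step 2: lo=0, hi=4, mid=2, val=9
Step 3: lo=0, hi=1, mid=0, val=3
Step 4: lo=1, hi=1, mid=1, val=8

Found at index 1


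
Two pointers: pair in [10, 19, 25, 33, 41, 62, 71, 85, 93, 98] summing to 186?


lo=0(10)+hi=9(98)=108
lo=1(19)+hi=9(98)=117
lo=2(25)+hi=9(98)=123
lo=3(33)+hi=9(98)=131
lo=4(41)+hi=9(98)=139
lo=5(62)+hi=9(98)=160
lo=6(71)+hi=9(98)=169
lo=7(85)+hi=9(98)=183
lo=8(93)+hi=9(98)=191

No pair found


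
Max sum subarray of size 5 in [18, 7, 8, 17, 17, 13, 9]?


[0:5]: 67
[1:6]: 62
[2:7]: 64

Max: 67 at [0:5]


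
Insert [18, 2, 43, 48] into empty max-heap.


Insert 18: [18]
Insert 2: [18, 2]
Insert 43: [43, 2, 18]
Insert 48: [48, 43, 18, 2]

Final heap: [48, 43, 18, 2]


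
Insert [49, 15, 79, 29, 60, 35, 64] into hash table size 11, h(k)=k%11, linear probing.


Insert 49: h=5 -> slot 5
Insert 15: h=4 -> slot 4
Insert 79: h=2 -> slot 2
Insert 29: h=7 -> slot 7
Insert 60: h=5, 1 probes -> slot 6
Insert 35: h=2, 1 probes -> slot 3
Insert 64: h=9 -> slot 9

Table: [None, None, 79, 35, 15, 49, 60, 29, None, 64, None]


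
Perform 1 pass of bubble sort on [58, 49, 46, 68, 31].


Initial: [58, 49, 46, 68, 31]
Pass 1: [49, 46, 58, 31, 68] (3 swaps)

After 1 pass: [49, 46, 58, 31, 68]


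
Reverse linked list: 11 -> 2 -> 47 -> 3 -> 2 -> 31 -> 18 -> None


Step 1: curr=11, set curr.next=prev(None) | reversed so far: 11
Step 2: curr=2, set curr.next=prev(11) | reversed so far: 2 -> 11
Step 3: curr=47, set curr.next=prev(2) | reversed so far: 47 -> 2 -> 11
Step 4: curr=3, set curr.next=prev(47) | reversed so far: 3 -> 47 -> 2 -> 11
Step 5: curr=2, set curr.next=prev(3) | reversed so far: 2 -> 3 -> 47 -> 2 -> 11
Step 6: curr=31, set curr.next=prev(2) | reversed so far: 31 -> 2 -> 3 -> 47 -> 2 -> 11
Step 7: curr=18, set curr.next=prev(31) | reversed so far: 18 -> 31 -> 2 -> 3 -> 47 -> 2 -> 11

18 -> 31 -> 2 -> 3 -> 47 -> 2 -> 11 -> None


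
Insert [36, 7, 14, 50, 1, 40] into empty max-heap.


Insert 36: [36]
Insert 7: [36, 7]
Insert 14: [36, 7, 14]
Insert 50: [50, 36, 14, 7]
Insert 1: [50, 36, 14, 7, 1]
Insert 40: [50, 36, 40, 7, 1, 14]

Final heap: [50, 36, 40, 7, 1, 14]


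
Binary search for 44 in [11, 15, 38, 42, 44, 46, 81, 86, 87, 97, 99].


Step 1: lo=0, hi=10, mid=5, val=46
Step 2: lo=0, hi=4, mid=2, val=38
Step 3: lo=3, hi=4, mid=3, val=42
Step 4: lo=4, hi=4, mid=4, val=44

Found at index 4


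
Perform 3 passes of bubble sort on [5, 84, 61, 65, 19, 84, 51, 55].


Initial: [5, 84, 61, 65, 19, 84, 51, 55]
Pass 1: [5, 61, 65, 19, 84, 51, 55, 84] (5 swaps)
Pass 2: [5, 61, 19, 65, 51, 55, 84, 84] (3 swaps)
Pass 3: [5, 19, 61, 51, 55, 65, 84, 84] (3 swaps)

After 3 passes: [5, 19, 61, 51, 55, 65, 84, 84]


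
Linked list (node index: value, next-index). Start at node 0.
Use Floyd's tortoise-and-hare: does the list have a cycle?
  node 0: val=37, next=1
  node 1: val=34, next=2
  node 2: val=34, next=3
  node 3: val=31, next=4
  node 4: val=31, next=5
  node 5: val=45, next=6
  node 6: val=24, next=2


Floyd's tortoise (slow, +1) and hare (fast, +2):
  init: slow=0, fast=0
  step 1: slow=1, fast=2
  step 2: slow=2, fast=4
  step 3: slow=3, fast=6
  step 4: slow=4, fast=3
  step 5: slow=5, fast=5
  slow == fast at node 5: cycle detected

Cycle: yes


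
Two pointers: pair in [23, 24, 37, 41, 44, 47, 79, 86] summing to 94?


lo=0(23)+hi=7(86)=109
lo=0(23)+hi=6(79)=102
lo=0(23)+hi=5(47)=70
lo=1(24)+hi=5(47)=71
lo=2(37)+hi=5(47)=84
lo=3(41)+hi=5(47)=88
lo=4(44)+hi=5(47)=91

No pair found


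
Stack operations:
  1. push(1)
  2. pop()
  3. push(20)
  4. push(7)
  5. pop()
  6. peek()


push(1) -> [1]
pop()->1, []
push(20) -> [20]
push(7) -> [20, 7]
pop()->7, [20]
peek()->20

Final stack: [20]
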